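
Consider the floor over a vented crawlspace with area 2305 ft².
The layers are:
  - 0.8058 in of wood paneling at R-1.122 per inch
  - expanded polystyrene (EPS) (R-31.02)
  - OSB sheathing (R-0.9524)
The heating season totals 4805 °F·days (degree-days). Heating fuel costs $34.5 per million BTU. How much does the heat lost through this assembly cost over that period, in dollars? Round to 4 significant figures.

0.8058 × 1.122 = 0.90411
R_total = 0.90411 + 31.02 + 0.9524 = 32.877 ft²·°F·h/BTU
E = A × HDD × 24 / R = 2305 × 4805 × 24 / 32.877 = 8085200 BTU
Cost = 8085200/10⁶ × 34.5 = $278.94

278.9 dollars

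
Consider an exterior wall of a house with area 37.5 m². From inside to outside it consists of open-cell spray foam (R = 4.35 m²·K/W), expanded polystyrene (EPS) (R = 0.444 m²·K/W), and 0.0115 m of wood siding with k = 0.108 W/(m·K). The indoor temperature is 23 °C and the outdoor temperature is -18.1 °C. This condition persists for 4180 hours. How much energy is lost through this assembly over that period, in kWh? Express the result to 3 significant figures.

0.0115/0.108 = 0.1065
R_total = 4.35 + 0.444 + 0.1065 = 4.9 m²·K/W
Q = 37.5 × (23 − (-18.1)) / 4.9 = 314.5 W
E = 314.5 W × 4180 h / 1000 = 1315 kWh

1310 kWh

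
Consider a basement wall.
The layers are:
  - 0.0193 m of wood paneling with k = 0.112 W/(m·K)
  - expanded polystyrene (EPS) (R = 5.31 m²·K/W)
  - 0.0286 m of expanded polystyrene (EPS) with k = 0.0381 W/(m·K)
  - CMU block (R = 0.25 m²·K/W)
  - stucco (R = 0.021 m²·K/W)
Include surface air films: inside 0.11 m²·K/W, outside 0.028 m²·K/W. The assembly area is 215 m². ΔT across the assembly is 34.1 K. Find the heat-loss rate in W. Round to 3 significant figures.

0.0193/0.112 = 0.1723
0.0286/0.0381 = 0.7507
R_total = 0.11 + 0.1723 + 5.31 + 0.7507 + 0.25 + 0.021 + 0.028 = 6.642 m²·K/W
Q = A·ΔT/R = 215 × 34.1 / 6.642 = 1104 W

1100 W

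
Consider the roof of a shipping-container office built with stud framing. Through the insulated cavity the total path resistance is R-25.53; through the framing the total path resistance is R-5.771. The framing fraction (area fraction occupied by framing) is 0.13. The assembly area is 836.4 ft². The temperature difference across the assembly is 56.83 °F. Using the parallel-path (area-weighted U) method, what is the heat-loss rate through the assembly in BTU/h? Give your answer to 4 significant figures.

U_eff = 0.87/25.53 + 0.13/5.771 = 0.034078 + 0.022526 = 0.056604
R_eff = 1/U_eff = 17.667 ft²·°F·h/BTU
Q = 836.4 × 56.83 / 17.667 = 2690.5 BTU/h

2691 BTU/h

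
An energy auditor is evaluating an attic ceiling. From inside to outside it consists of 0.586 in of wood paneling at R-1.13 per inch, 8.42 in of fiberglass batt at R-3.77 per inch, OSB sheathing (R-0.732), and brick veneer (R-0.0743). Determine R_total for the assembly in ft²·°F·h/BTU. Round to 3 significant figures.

33.2 ft²·°F·h/BTU

0.586 × 1.13 = 0.6622
8.42 × 3.77 = 31.74
R_total = 0.6622 + 31.74 + 0.732 + 0.0743 = 33.21 ft²·°F·h/BTU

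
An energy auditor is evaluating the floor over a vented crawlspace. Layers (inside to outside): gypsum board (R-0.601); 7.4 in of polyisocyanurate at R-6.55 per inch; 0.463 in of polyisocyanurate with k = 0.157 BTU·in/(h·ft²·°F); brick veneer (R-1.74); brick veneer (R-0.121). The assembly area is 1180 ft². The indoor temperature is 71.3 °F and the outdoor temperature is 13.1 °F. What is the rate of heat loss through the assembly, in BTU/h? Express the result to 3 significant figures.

1270 BTU/h

7.4 × 6.55 = 48.47
0.463/0.157 = 2.949
R_total = 0.601 + 48.47 + 2.949 + 1.74 + 0.121 = 53.88 ft²·°F·h/BTU
Q = A·ΔT/R = 1180 × (71.3 − 13.1) / 53.88 = 1275 BTU/h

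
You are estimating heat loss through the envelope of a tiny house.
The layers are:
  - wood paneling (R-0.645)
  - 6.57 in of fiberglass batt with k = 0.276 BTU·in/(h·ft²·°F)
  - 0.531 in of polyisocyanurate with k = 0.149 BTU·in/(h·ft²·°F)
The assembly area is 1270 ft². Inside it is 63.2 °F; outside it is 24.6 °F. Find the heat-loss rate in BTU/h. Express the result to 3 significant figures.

1750 BTU/h

6.57/0.276 = 23.8
0.531/0.149 = 3.564
R_total = 0.645 + 23.8 + 3.564 = 28.01 ft²·°F·h/BTU
Q = A·ΔT/R = 1270 × (63.2 − 24.6) / 28.01 = 1750 BTU/h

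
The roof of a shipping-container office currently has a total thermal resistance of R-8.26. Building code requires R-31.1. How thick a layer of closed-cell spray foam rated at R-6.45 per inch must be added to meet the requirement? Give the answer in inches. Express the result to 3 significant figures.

ΔR = 31.1 − 8.26 = 22.84 ft²·°F·h/BTU
L = ΔR / (R/in) = 22.84/6.45 = 3.541 in

3.54 in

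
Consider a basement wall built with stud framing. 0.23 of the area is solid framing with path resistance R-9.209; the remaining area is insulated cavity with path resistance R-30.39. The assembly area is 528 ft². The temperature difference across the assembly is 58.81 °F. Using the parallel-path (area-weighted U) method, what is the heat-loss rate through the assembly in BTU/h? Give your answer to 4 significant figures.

U_eff = 0.77/30.39 + 0.23/9.209 = 0.025337 + 0.024976 = 0.050313
R_eff = 1/U_eff = 19.876 ft²·°F·h/BTU
Q = 528 × 58.81 / 19.876 = 1562.3 BTU/h

1562 BTU/h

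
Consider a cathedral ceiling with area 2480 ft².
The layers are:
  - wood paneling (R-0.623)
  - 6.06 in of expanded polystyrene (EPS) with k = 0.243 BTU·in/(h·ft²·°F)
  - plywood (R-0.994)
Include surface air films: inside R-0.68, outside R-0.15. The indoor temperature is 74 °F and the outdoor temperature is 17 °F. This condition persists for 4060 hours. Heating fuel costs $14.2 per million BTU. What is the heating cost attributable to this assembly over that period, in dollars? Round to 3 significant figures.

6.06/0.243 = 24.94
R_total = 0.68 + 0.623 + 24.94 + 0.994 + 0.15 = 27.39 ft²·°F·h/BTU
Q = 2480 × (74 − 17) / 27.39 = 5162 BTU/h
E = 5162 × 4060 = 20960000 BTU
Cost = 20960000/10⁶ × 14.2 = $297.6

298 dollars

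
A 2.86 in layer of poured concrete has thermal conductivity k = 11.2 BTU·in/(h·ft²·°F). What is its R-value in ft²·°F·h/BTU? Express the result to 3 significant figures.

0.255 ft²·°F·h/BTU

R = L/k = 2.86/11.2 = 0.2554 ft²·°F·h/BTU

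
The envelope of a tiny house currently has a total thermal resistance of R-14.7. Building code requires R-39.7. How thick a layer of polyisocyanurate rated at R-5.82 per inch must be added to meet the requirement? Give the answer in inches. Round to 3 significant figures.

ΔR = 39.7 − 14.7 = 25 ft²·°F·h/BTU
L = ΔR / (R/in) = 25/5.82 = 4.296 in

4.30 in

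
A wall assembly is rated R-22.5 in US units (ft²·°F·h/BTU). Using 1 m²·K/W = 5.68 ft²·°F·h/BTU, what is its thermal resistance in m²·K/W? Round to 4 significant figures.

R_SI = 22.5/5.68 = 3.9613

3.961 m²·K/W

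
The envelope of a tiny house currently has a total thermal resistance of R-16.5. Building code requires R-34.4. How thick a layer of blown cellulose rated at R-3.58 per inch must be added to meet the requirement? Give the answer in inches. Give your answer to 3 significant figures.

5.00 in

ΔR = 34.4 − 16.5 = 17.9 ft²·°F·h/BTU
L = ΔR / (R/in) = 17.9/3.58 = 5 in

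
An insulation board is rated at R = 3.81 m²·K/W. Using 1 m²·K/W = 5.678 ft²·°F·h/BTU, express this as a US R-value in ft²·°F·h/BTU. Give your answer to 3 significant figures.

R_US = 3.81 × 5.678 = 21.63

21.6 ft²·°F·h/BTU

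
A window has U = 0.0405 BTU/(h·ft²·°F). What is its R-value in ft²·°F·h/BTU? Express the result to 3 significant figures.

24.7 ft²·°F·h/BTU

R = 1/U = 1/0.0405 = 24.69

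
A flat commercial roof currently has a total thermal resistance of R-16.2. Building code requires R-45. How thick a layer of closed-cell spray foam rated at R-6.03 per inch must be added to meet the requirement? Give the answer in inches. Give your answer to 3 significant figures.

4.78 in

ΔR = 45 − 16.2 = 28.8 ft²·°F·h/BTU
L = ΔR / (R/in) = 28.8/6.03 = 4.776 in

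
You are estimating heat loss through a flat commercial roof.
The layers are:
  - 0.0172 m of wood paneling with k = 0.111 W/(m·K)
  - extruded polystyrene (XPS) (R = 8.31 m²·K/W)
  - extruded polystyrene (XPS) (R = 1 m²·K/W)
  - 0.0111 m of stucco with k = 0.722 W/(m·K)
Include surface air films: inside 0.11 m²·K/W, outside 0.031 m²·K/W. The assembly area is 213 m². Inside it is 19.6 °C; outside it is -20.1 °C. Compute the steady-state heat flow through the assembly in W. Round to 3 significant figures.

0.0172/0.111 = 0.155
0.0111/0.722 = 0.01537
R_total = 0.11 + 0.155 + 8.31 + 1 + 0.01537 + 0.031 = 9.621 m²·K/W
Q = A·ΔT/R = 213 × (19.6 − (-20.1)) / 9.621 = 878.9 W

879 W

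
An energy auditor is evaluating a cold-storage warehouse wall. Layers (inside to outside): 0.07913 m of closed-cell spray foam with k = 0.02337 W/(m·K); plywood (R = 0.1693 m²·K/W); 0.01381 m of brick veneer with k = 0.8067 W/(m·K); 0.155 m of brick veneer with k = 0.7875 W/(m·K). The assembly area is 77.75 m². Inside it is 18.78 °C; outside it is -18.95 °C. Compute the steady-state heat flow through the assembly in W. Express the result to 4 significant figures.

0.07913/0.02337 = 3.386
0.01381/0.8067 = 0.017119
0.155/0.7875 = 0.19683
R_total = 3.386 + 0.1693 + 0.017119 + 0.19683 = 3.7692 m²·K/W
Q = A·ΔT/R = 77.75 × (18.78 − (-18.95)) / 3.7692 = 778.28 W

778.3 W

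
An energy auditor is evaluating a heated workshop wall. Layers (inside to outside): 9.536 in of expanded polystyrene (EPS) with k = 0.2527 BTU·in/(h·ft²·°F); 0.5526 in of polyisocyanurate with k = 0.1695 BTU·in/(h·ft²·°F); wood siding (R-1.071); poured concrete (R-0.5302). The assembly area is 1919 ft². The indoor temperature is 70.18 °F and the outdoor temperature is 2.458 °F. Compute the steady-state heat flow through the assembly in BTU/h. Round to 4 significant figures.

9.536/0.2527 = 37.736
0.5526/0.1695 = 3.2602
R_total = 37.736 + 3.2602 + 1.071 + 0.5302 = 42.598 ft²·°F·h/BTU
Q = A·ΔT/R = 1919 × (70.18 − 2.458) / 42.598 = 3050.8 BTU/h

3051 BTU/h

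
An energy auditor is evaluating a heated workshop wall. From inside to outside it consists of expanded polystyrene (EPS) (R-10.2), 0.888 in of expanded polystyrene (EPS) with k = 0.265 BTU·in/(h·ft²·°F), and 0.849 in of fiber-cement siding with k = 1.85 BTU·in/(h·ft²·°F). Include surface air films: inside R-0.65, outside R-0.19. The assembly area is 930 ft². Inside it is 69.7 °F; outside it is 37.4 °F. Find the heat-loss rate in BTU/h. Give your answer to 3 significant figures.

2020 BTU/h

0.888/0.265 = 3.351
0.849/1.85 = 0.4589
R_total = 0.65 + 10.2 + 3.351 + 0.4589 + 0.19 = 14.85 ft²·°F·h/BTU
Q = A·ΔT/R = 930 × (69.7 − 37.4) / 14.85 = 2023 BTU/h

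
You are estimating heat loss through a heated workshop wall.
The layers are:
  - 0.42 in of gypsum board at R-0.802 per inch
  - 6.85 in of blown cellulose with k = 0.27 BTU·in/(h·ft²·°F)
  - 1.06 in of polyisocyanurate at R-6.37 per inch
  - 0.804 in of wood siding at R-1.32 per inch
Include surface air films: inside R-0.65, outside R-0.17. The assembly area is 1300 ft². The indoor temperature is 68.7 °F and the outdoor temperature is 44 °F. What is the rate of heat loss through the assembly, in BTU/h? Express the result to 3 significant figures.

935 BTU/h

0.42 × 0.802 = 0.3368
6.85/0.27 = 25.37
1.06 × 6.37 = 6.752
0.804 × 1.32 = 1.061
R_total = 0.65 + 0.3368 + 25.37 + 6.752 + 1.061 + 0.17 = 34.34 ft²·°F·h/BTU
Q = A·ΔT/R = 1300 × (68.7 − 44) / 34.34 = 935 BTU/h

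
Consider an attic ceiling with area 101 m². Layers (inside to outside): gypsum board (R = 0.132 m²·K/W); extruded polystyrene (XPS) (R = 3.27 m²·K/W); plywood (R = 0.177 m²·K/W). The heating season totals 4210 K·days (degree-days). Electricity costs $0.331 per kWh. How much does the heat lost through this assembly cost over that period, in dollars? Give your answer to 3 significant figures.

R_total = 0.132 + 3.27 + 0.177 = 3.579 m²·K/W
E = A × HDD × 24 / R / 1000 = 101 × 4210 × 24 / 3.579 / 1000 = 2851 kWh
Cost = 2851 × 0.331 = $943.8

944 dollars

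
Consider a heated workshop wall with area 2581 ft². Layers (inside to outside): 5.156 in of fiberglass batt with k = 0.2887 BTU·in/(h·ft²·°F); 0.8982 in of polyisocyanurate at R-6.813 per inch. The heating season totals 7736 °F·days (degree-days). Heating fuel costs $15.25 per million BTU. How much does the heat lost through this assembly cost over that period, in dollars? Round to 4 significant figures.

304.8 dollars

5.156/0.2887 = 17.859
0.8982 × 6.813 = 6.1194
R_total = 17.859 + 6.1194 = 23.979 ft²·°F·h/BTU
E = A × HDD × 24 / R = 2581 × 7736 × 24 / 23.979 = 19984000 BTU
Cost = 19984000/10⁶ × 15.25 = $304.76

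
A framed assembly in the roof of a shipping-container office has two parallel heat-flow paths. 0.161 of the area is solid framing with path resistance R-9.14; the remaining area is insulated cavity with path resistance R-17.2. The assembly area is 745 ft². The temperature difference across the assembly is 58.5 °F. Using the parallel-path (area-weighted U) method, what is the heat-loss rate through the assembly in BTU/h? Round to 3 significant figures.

U_eff = 0.839/17.2 + 0.161/9.14 = 0.04878 + 0.01761 = 0.06639
R_eff = 1/U_eff = 15.06 ft²·°F·h/BTU
Q = 745 × 58.5 / 15.06 = 2894 BTU/h

2890 BTU/h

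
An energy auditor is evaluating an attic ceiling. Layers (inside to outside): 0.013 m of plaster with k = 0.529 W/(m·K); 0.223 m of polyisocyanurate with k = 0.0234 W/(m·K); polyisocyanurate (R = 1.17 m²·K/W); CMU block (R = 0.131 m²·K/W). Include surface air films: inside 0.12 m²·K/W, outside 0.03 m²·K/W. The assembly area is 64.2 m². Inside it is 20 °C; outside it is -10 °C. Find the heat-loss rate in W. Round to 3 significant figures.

0.013/0.529 = 0.02457
0.223/0.0234 = 9.53
R_total = 0.12 + 0.02457 + 9.53 + 1.17 + 0.131 + 0.03 = 11.01 m²·K/W
Q = A·ΔT/R = 64.2 × (20 − (-10)) / 11.01 = 175 W

175 W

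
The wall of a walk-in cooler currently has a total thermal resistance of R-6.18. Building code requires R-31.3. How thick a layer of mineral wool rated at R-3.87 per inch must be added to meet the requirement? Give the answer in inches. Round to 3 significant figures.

ΔR = 31.3 − 6.18 = 25.12 ft²·°F·h/BTU
L = ΔR / (R/in) = 25.12/3.87 = 6.491 in

6.49 in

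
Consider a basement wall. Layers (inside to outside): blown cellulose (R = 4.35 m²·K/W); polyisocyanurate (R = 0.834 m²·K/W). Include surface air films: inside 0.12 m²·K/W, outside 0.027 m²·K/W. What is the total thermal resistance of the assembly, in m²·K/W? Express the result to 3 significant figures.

R_total = 0.12 + 4.35 + 0.834 + 0.027 = 5.331 m²·K/W

5.33 m²·K/W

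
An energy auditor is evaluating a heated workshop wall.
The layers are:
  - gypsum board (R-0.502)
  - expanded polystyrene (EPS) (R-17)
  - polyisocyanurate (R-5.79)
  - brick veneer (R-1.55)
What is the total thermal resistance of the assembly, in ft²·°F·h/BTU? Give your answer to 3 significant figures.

24.8 ft²·°F·h/BTU

R_total = 0.502 + 17 + 5.79 + 1.55 = 24.84 ft²·°F·h/BTU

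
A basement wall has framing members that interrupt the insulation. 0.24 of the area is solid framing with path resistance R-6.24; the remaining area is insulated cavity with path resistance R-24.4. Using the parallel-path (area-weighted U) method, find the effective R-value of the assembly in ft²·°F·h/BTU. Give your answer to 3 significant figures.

14.4 ft²·°F·h/BTU

U_eff = 0.76/24.4 + 0.24/6.24 = 0.03115 + 0.03846 = 0.06961
R_eff = 1/U_eff = 14.37 ft²·°F·h/BTU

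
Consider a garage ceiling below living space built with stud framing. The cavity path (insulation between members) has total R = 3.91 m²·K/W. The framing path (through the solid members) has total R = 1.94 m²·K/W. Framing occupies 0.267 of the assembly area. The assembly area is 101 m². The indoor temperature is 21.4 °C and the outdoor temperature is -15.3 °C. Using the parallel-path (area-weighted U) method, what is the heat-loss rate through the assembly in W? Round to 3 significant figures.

1210 W

U_eff = 0.733/3.91 + 0.267/1.94 = 0.1875 + 0.1376 = 0.3251
R_eff = 1/U_eff = 3.076 m²·K/W
Q = 101 × (21.4 − (-15.3)) / 3.076 = 1205 W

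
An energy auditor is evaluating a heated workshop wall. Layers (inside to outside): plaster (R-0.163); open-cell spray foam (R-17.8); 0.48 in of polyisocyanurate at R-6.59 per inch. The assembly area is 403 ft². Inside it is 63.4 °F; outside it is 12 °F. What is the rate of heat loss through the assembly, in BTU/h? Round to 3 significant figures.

980 BTU/h

0.48 × 6.59 = 3.163
R_total = 0.163 + 17.8 + 3.163 = 21.13 ft²·°F·h/BTU
Q = A·ΔT/R = 403 × (63.4 − 12) / 21.13 = 980.5 BTU/h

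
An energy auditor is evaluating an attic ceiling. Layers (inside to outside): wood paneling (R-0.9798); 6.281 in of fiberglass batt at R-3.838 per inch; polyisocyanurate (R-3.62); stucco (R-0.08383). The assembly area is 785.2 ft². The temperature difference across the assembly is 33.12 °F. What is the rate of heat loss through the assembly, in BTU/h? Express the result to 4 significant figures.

6.281 × 3.838 = 24.106
R_total = 0.9798 + 24.106 + 3.62 + 0.08383 = 28.79 ft²·°F·h/BTU
Q = A·ΔT/R = 785.2 × 33.12 / 28.79 = 903.29 BTU/h

903.3 BTU/h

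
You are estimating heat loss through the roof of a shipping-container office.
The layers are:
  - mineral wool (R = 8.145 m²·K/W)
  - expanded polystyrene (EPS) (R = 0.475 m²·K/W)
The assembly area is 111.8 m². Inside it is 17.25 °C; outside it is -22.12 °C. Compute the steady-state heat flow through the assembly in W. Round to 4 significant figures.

510.6 W

R_total = 8.145 + 0.475 = 8.62 m²·K/W
Q = A·ΔT/R = 111.8 × (17.25 − (-22.12)) / 8.62 = 510.62 W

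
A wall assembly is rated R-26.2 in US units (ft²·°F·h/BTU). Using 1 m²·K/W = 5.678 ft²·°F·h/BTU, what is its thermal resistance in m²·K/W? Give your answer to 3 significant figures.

4.61 m²·K/W

R_SI = 26.2/5.678 = 4.614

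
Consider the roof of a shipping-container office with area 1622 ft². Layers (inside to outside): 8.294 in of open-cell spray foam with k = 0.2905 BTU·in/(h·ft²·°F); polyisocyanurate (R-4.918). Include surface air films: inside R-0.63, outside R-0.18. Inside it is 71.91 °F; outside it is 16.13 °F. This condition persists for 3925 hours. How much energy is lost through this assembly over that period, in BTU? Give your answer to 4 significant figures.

8.294/0.2905 = 28.551
R_total = 0.63 + 28.551 + 4.918 + 0.18 = 34.279 ft²·°F·h/BTU
Q = 1622 × (71.91 − 16.13) / 34.279 = 2639.4 BTU/h
E = 2639.4 × 3925 = 10360000 BTU

10360000 BTU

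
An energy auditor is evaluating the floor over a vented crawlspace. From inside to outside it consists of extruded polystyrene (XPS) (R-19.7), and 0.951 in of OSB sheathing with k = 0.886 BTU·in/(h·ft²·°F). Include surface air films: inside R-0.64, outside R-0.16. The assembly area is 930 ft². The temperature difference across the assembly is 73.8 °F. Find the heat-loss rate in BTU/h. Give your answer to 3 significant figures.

0.951/0.886 = 1.073
R_total = 0.64 + 19.7 + 1.073 + 0.16 = 21.57 ft²·°F·h/BTU
Q = A·ΔT/R = 930 × 73.8 / 21.57 = 3181 BTU/h

3180 BTU/h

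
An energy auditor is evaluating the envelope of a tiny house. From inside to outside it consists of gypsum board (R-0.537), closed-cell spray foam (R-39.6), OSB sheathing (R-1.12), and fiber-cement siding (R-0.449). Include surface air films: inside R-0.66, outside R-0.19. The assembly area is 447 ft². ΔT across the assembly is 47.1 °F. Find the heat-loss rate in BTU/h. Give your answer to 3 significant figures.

495 BTU/h

R_total = 0.66 + 0.537 + 39.6 + 1.12 + 0.449 + 0.19 = 42.56 ft²·°F·h/BTU
Q = A·ΔT/R = 447 × 47.1 / 42.56 = 494.7 BTU/h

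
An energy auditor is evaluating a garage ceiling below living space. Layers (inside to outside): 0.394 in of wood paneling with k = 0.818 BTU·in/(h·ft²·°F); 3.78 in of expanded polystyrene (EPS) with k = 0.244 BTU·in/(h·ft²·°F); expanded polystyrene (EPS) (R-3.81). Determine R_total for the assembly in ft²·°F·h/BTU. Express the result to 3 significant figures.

0.394/0.818 = 0.4817
3.78/0.244 = 15.49
R_total = 0.4817 + 15.49 + 3.81 = 19.78 ft²·°F·h/BTU

19.8 ft²·°F·h/BTU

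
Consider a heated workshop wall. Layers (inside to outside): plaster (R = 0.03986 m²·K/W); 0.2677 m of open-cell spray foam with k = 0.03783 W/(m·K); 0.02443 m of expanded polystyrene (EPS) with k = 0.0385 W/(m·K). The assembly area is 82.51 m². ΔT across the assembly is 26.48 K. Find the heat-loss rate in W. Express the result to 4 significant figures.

0.2677/0.03783 = 7.0764
0.02443/0.0385 = 0.63455
R_total = 0.03986 + 7.0764 + 0.63455 = 7.7508 m²·K/W
Q = A·ΔT/R = 82.51 × 26.48 / 7.7508 = 281.89 W

281.9 W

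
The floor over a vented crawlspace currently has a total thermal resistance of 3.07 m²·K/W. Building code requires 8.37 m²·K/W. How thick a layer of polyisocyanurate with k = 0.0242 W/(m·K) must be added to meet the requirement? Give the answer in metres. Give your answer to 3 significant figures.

ΔR = 8.37 − 3.07 = 5.3 m²·K/W
L = ΔR × k = 5.3 × 0.0242 = 0.1283 m

0.128 m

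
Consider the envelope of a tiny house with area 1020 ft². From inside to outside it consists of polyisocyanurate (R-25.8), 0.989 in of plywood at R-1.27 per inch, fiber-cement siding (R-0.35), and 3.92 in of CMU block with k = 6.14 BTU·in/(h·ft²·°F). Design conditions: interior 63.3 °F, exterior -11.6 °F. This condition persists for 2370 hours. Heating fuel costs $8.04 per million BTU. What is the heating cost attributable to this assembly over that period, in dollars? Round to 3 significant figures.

51.9 dollars

0.989 × 1.27 = 1.256
3.92/6.14 = 0.6384
R_total = 25.8 + 1.256 + 0.35 + 0.6384 = 28.04 ft²·°F·h/BTU
Q = 1020 × (63.3 − (-11.6)) / 28.04 = 2724 BTU/h
E = 2724 × 2370 = 6456000 BTU
Cost = 6456000/10⁶ × 8.04 = $51.91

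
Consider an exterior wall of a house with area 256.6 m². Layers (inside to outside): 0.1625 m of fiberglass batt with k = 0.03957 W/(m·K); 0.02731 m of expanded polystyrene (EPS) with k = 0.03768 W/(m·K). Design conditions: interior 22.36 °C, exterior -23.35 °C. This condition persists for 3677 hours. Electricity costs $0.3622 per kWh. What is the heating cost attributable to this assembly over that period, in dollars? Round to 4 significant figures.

0.1625/0.03957 = 4.1066
0.02731/0.03768 = 0.72479
R_total = 4.1066 + 0.72479 = 4.8314 m²·K/W
Q = 256.6 × (22.36 − (-23.35)) / 4.8314 = 2427.7 W
E = 2427.7 W × 3677 h / 1000 = 8926.6 kWh
Cost = 8926.6 × 0.3622 = $3233.2

3233 dollars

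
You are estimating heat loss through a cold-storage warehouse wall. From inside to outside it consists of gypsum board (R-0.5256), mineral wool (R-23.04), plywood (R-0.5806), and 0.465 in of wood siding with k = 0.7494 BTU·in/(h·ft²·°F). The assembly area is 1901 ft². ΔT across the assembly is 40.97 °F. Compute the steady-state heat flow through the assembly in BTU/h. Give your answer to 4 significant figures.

0.465/0.7494 = 0.6205
R_total = 0.5256 + 23.04 + 0.5806 + 0.6205 = 24.767 ft²·°F·h/BTU
Q = A·ΔT/R = 1901 × 40.97 / 24.767 = 3144.7 BTU/h

3145 BTU/h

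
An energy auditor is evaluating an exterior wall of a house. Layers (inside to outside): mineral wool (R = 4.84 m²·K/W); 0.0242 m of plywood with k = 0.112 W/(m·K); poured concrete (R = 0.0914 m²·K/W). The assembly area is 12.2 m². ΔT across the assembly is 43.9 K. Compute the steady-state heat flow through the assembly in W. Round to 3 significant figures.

104 W

0.0242/0.112 = 0.2161
R_total = 4.84 + 0.2161 + 0.0914 = 5.147 m²·K/W
Q = A·ΔT/R = 12.2 × 43.9 / 5.147 = 104 W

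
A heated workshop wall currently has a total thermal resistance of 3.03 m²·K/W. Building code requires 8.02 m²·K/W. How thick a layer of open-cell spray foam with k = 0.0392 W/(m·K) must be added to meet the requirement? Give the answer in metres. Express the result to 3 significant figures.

0.196 m

ΔR = 8.02 − 3.03 = 4.99 m²·K/W
L = ΔR × k = 4.99 × 0.0392 = 0.1956 m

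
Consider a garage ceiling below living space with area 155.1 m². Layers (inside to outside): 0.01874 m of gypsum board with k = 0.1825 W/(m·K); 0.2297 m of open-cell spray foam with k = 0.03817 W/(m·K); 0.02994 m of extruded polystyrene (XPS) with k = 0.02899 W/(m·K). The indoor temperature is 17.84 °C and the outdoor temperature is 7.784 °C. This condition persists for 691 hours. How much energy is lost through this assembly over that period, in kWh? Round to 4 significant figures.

0.01874/0.1825 = 0.10268
0.2297/0.03817 = 6.0178
0.02994/0.02899 = 1.0328
R_total = 0.10268 + 6.0178 + 1.0328 = 7.1533 m²·K/W
Q = 155.1 × (17.84 − 7.784) / 7.1533 = 218.04 W
E = 218.04 W × 691 h / 1000 = 150.66 kWh

150.7 kWh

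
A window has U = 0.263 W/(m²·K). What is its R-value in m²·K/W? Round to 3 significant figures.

R = 1/U = 1/0.263 = 3.802

3.80 m²·K/W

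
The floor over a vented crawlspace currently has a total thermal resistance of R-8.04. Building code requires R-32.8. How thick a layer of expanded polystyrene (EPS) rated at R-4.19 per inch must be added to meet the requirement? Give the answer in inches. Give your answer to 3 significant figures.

5.91 in

ΔR = 32.8 − 8.04 = 24.76 ft²·°F·h/BTU
L = ΔR / (R/in) = 24.76/4.19 = 5.909 in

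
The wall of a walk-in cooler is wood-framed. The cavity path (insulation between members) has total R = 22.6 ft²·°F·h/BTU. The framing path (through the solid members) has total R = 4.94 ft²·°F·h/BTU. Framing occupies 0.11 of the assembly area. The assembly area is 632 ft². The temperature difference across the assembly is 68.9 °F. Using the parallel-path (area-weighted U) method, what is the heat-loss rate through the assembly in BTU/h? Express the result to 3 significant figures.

2680 BTU/h

U_eff = 0.89/22.6 + 0.11/4.94 = 0.03938 + 0.02227 = 0.06165
R_eff = 1/U_eff = 16.22 ft²·°F·h/BTU
Q = 632 × 68.9 / 16.22 = 2684 BTU/h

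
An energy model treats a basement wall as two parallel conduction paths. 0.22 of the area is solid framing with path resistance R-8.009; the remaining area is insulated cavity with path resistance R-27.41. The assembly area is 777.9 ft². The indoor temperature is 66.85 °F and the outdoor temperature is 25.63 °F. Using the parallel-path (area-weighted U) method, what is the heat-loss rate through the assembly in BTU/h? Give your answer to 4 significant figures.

U_eff = 0.78/27.41 + 0.22/8.009 = 0.028457 + 0.027469 = 0.055926
R_eff = 1/U_eff = 17.881 ft²·°F·h/BTU
Q = 777.9 × (66.85 − 25.63) / 17.881 = 1793.3 BTU/h

1793 BTU/h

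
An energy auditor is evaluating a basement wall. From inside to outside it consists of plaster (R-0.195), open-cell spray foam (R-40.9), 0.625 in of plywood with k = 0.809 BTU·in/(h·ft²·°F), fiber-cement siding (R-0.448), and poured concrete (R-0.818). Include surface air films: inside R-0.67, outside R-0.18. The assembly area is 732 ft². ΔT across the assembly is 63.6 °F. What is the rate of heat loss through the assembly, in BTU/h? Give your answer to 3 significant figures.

0.625/0.809 = 0.7726
R_total = 0.67 + 0.195 + 40.9 + 0.7726 + 0.448 + 0.818 + 0.18 = 43.98 ft²·°F·h/BTU
Q = A·ΔT/R = 732 × 63.6 / 43.98 = 1058 BTU/h

1060 BTU/h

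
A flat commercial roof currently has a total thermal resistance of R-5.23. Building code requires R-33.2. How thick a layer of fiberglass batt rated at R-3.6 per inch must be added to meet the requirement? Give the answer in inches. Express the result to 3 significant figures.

ΔR = 33.2 − 5.23 = 27.97 ft²·°F·h/BTU
L = ΔR / (R/in) = 27.97/3.6 = 7.769 in

7.77 in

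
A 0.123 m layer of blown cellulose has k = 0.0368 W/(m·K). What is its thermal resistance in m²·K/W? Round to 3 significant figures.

R = L/k = 0.123/0.0368 = 3.342 m²·K/W

3.34 m²·K/W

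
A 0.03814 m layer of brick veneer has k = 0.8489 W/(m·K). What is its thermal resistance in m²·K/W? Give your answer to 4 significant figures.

0.04493 m²·K/W

R = L/k = 0.03814/0.8489 = 0.044929 m²·K/W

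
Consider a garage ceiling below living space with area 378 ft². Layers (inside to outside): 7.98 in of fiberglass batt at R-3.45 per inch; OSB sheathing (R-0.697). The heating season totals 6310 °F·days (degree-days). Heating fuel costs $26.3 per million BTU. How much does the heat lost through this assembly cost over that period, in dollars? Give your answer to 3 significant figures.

7.98 × 3.45 = 27.53
R_total = 27.53 + 0.697 = 28.23 ft²·°F·h/BTU
E = A × HDD × 24 / R = 378 × 6310 × 24 / 28.23 = 2028000 BTU
Cost = 2028000/10⁶ × 26.3 = $53.33

53.3 dollars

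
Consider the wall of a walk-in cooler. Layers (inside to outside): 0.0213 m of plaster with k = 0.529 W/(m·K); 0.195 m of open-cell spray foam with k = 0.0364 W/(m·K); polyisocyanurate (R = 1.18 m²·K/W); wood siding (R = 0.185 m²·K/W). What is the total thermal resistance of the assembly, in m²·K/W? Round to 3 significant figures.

0.0213/0.529 = 0.04026
0.195/0.0364 = 5.357
R_total = 0.04026 + 5.357 + 1.18 + 0.185 = 6.762 m²·K/W

6.76 m²·K/W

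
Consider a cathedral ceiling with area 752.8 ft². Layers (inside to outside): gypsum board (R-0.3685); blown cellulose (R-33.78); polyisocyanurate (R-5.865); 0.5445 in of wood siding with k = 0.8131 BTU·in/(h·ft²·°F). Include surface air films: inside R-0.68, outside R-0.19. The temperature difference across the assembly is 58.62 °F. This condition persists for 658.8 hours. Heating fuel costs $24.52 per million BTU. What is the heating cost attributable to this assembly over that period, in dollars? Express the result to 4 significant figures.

0.5445/0.8131 = 0.66966
R_total = 0.68 + 0.3685 + 33.78 + 5.865 + 0.66966 + 0.19 = 41.553 ft²·°F·h/BTU
Q = 752.8 × 58.62 / 41.553 = 1062 BTU/h
E = 1062 × 658.8 = 699640 BTU
Cost = 699640/10⁶ × 24.52 = $17.155

17.16 dollars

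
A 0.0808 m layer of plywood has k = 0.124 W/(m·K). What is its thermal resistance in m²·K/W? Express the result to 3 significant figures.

0.652 m²·K/W

R = L/k = 0.0808/0.124 = 0.6516 m²·K/W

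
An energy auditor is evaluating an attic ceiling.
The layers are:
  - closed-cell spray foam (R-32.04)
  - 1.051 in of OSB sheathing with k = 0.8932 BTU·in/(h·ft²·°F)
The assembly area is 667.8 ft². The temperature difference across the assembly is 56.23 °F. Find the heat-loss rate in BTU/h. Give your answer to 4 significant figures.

1130 BTU/h

1.051/0.8932 = 1.1767
R_total = 32.04 + 1.1767 = 33.217 ft²·°F·h/BTU
Q = A·ΔT/R = 667.8 × 56.23 / 33.217 = 1130.5 BTU/h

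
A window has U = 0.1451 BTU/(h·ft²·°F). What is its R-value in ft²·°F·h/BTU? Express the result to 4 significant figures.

R = 1/U = 1/0.1451 = 6.8918

6.892 ft²·°F·h/BTU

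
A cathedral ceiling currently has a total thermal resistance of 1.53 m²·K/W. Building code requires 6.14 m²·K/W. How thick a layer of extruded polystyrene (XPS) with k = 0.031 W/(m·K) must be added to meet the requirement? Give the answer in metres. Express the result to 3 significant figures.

0.143 m

ΔR = 6.14 − 1.53 = 4.61 m²·K/W
L = ΔR × k = 4.61 × 0.031 = 0.1429 m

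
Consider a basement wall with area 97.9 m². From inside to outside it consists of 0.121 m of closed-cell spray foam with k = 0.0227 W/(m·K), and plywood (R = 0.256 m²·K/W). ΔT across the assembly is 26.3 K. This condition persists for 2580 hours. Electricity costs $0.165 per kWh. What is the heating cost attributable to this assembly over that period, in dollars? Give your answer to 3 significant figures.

196 dollars

0.121/0.0227 = 5.33
R_total = 5.33 + 0.256 = 5.586 m²·K/W
Q = 97.9 × 26.3 / 5.586 = 460.9 W
E = 460.9 W × 2580 h / 1000 = 1189 kWh
Cost = 1189 × 0.165 = $196.2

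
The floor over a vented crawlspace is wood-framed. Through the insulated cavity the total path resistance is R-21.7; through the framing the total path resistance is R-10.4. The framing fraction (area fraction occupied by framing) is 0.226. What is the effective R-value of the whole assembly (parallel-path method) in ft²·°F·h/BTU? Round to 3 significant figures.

U_eff = 0.774/21.7 + 0.226/10.4 = 0.03567 + 0.02173 = 0.0574
R_eff = 1/U_eff = 17.42 ft²·°F·h/BTU

17.4 ft²·°F·h/BTU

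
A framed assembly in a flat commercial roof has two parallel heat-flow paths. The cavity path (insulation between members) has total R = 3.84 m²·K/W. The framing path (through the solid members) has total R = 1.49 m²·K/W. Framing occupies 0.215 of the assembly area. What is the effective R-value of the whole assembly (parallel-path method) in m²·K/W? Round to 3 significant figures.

U_eff = 0.785/3.84 + 0.215/1.49 = 0.2044 + 0.1443 = 0.3487
R_eff = 1/U_eff = 2.868 m²·K/W

2.87 m²·K/W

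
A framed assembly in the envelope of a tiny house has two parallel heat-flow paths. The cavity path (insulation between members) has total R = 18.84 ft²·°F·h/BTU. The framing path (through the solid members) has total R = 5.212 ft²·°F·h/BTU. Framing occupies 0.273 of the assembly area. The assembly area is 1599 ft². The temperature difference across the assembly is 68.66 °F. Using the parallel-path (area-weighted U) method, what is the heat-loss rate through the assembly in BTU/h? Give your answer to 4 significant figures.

9987 BTU/h

U_eff = 0.727/18.84 + 0.273/5.212 = 0.038588 + 0.052379 = 0.090967
R_eff = 1/U_eff = 10.993 ft²·°F·h/BTU
Q = 1599 × 68.66 / 10.993 = 9987.1 BTU/h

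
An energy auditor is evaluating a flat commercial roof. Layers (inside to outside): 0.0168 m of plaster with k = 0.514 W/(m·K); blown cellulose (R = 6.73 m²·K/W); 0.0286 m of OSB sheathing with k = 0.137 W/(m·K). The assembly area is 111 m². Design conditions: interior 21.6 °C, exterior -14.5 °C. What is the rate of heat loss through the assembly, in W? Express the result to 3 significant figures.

575 W

0.0168/0.514 = 0.03268
0.0286/0.137 = 0.2088
R_total = 0.03268 + 6.73 + 0.2088 = 6.971 m²·K/W
Q = A·ΔT/R = 111 × (21.6 − (-14.5)) / 6.971 = 574.8 W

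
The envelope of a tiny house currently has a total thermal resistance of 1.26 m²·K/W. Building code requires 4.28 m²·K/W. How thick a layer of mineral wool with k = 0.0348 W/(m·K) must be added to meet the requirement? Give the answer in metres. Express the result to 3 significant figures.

0.105 m

ΔR = 4.28 − 1.26 = 3.02 m²·K/W
L = ΔR × k = 3.02 × 0.0348 = 0.1051 m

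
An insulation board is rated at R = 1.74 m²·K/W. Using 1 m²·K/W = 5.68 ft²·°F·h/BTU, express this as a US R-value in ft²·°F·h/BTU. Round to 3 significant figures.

9.88 ft²·°F·h/BTU

R_US = 1.74 × 5.68 = 9.883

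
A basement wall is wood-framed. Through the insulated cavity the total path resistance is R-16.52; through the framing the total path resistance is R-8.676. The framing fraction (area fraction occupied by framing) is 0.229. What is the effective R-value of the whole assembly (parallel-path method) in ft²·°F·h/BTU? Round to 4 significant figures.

U_eff = 0.771/16.52 + 0.229/8.676 = 0.046671 + 0.026395 = 0.073065
R_eff = 1/U_eff = 13.686 ft²·°F·h/BTU

13.69 ft²·°F·h/BTU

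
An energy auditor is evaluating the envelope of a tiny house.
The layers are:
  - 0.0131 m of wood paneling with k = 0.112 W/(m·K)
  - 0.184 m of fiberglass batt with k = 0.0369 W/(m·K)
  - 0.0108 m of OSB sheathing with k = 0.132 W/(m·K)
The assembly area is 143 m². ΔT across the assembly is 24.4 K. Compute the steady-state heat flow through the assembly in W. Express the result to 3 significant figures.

673 W

0.0131/0.112 = 0.117
0.184/0.0369 = 4.986
0.0108/0.132 = 0.08182
R_total = 0.117 + 4.986 + 0.08182 = 5.185 m²·K/W
Q = A·ΔT/R = 143 × 24.4 / 5.185 = 672.9 W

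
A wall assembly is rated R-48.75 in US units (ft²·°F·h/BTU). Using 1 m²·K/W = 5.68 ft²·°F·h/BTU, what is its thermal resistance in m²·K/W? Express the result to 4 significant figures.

8.583 m²·K/W

R_SI = 48.75/5.68 = 8.5827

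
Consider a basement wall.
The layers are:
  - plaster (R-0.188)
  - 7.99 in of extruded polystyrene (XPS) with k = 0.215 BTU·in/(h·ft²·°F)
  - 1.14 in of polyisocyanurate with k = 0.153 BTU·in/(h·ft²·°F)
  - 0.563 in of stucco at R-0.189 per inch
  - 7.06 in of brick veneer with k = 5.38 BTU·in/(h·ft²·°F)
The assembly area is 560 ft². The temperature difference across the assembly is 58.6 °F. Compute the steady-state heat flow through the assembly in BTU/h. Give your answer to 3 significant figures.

7.99/0.215 = 37.16
1.14/0.153 = 7.451
0.563 × 0.189 = 0.1064
7.06/5.38 = 1.312
R_total = 0.188 + 37.16 + 7.451 + 0.1064 + 1.312 = 46.22 ft²·°F·h/BTU
Q = A·ΔT/R = 560 × 58.6 / 46.22 = 710 BTU/h

710 BTU/h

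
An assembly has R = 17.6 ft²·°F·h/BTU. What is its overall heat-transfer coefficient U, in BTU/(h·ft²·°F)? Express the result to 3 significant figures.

U = 1/R = 1/17.6 = 0.05682

0.0568 BTU/(h·ft²·°F)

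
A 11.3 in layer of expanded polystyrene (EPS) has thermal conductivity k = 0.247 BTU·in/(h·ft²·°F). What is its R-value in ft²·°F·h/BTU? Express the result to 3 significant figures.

45.7 ft²·°F·h/BTU

R = L/k = 11.3/0.247 = 45.75 ft²·°F·h/BTU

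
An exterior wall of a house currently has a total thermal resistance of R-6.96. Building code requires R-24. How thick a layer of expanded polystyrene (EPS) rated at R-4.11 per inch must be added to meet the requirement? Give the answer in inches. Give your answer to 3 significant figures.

ΔR = 24 − 6.96 = 17.04 ft²·°F·h/BTU
L = ΔR / (R/in) = 17.04/4.11 = 4.146 in

4.15 in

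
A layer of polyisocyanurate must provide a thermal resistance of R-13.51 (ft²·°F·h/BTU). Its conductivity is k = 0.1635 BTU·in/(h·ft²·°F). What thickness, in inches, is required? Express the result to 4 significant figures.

2.209 in

L = R × k = 13.51 × 0.1635 = 2.2089 in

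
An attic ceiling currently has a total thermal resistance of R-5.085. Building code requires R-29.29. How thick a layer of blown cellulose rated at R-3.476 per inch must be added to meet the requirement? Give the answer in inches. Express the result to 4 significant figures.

6.963 in

ΔR = 29.29 − 5.085 = 24.205 ft²·°F·h/BTU
L = ΔR / (R/in) = 24.205/3.476 = 6.9635 in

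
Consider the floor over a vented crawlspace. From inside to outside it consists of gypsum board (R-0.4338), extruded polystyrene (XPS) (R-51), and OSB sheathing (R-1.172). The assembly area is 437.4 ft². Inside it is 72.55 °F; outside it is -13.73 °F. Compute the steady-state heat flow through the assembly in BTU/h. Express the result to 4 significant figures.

R_total = 0.4338 + 51 + 1.172 = 52.606 ft²·°F·h/BTU
Q = A·ΔT/R = 437.4 × (72.55 − (-13.73)) / 52.606 = 717.39 BTU/h

717.4 BTU/h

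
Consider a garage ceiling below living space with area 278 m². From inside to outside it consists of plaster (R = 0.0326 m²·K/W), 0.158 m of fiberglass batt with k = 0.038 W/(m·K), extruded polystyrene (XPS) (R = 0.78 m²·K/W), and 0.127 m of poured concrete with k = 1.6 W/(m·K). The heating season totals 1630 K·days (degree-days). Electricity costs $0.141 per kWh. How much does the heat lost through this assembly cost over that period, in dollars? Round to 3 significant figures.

304 dollars

0.158/0.038 = 4.158
0.127/1.6 = 0.07938
R_total = 0.0326 + 4.158 + 0.78 + 0.07938 = 5.05 m²·K/W
E = A × HDD × 24 / R / 1000 = 278 × 1630 × 24 / 5.05 / 1000 = 2154 kWh
Cost = 2154 × 0.141 = $303.7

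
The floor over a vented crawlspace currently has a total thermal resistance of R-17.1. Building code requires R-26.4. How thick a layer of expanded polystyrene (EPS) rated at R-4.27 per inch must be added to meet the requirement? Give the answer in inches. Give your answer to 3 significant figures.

ΔR = 26.4 − 17.1 = 9.3 ft²·°F·h/BTU
L = ΔR / (R/in) = 9.3/4.27 = 2.178 in

2.18 in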